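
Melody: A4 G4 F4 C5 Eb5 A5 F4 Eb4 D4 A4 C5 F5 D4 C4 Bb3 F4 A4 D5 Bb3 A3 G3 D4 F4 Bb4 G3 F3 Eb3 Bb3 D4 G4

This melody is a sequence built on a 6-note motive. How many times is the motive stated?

5

30 notes in groups of 6 gives 30/6 = 5 statements.
Starts: A4, F4, D4, Bb3, G3 — each down a 3rd.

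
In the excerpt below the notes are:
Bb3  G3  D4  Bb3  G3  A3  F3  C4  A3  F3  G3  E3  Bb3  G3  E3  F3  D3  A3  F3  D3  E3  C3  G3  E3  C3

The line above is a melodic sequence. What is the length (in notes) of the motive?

5

25 notes total. Splitting into 5 groups of 5:
Bb3 G3 D4 Bb3 G3 | A3 F3 C4 A3 F3 | G3 E3 Bb3 G3 E3 | F3 D3 A3 F3 D3 | E3 C3 G3 E3 C3
Each cell is the previous one down a 2nd — so the unit is 5 notes.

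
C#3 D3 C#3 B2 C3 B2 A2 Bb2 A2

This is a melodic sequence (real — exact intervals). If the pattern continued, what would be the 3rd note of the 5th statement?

The unit is 3 notes. Position-3 pitches of the 3 shown cells: C#3, B2, A2.
Carrying that down a 2nd forward: G2 → F2.

F2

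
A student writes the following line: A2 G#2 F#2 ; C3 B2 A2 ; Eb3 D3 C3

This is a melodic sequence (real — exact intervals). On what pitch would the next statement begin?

The 3-note cells begin on A2, C3, Eb3 — each up a 3rd from the last.
One more step up a 3rd gives Gb3.

Gb3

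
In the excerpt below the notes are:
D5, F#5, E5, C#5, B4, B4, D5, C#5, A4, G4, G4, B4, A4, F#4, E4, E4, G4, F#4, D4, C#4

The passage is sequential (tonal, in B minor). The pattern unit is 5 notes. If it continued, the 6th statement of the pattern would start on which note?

A3

Unit = 5 notes; the statements start on D5, B4, G4, E4, moving down a 3rd each time.
Extending the heads down a 3rd: C#4 → A3.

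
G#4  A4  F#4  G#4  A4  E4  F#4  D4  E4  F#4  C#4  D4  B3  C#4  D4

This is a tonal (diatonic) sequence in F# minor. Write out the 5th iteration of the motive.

F#3 G#3 E3 F#3 G#3

With a 5-note motive the entries are G#4, E4, C#4, each down a 3rd from the previous.
Continuing the starts: A3 → F#3.
Statement 5 starts on F#3 and keeps the same diatonic contour: F#3 G#3 E3 F#3 G#3.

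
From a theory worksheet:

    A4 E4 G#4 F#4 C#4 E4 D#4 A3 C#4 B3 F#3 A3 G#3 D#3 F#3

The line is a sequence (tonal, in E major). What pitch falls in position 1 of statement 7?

C#3

With 3-note cells, note 1 of each statement runs A4, F#4, D#4, B3, G#3.
Extending down a 3rd: E3 → C#3.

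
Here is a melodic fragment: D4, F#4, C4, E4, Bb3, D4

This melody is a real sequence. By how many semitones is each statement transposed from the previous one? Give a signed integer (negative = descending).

-2

The 2-note cells begin on D4, C4, Bb3 — each down a 2nd from the last.
D4 to C4 spans -2 semitones.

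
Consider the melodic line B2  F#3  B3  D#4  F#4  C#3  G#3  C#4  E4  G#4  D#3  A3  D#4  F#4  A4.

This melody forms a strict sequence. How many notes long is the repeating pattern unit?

5

There are 15 notes; a 5-note unit gives 3 cells:
B2 F#3 B3 D#4 F#4 | C#3 G#3 C#4 E4 G#4 | D#3 A3 D#4 F#4 A4
That's a consistent up a 2nd shift per cell, and no other grouping gives one.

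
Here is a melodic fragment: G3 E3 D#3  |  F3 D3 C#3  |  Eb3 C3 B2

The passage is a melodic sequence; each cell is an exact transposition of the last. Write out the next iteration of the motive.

Db3 Bb2 A2

With a 3-note motive the entries are G3, F3, Eb3, each down a 2nd from the previous.
From Db3 the exact shape gives Db3 Bb2 A2.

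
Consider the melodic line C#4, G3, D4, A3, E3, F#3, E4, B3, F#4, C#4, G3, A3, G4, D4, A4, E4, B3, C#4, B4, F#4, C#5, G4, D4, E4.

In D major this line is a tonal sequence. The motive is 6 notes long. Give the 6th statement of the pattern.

Unit = 6 notes; the statements start on C#4, E4, G4, B4, moving up a 3rd each time.
Extending up a 3rd: D5 → F#5.
From F#5 the diatonic shape gives F#5 C#5 G5 D5 A4 B4.

F#5 C#5 G5 D5 A4 B4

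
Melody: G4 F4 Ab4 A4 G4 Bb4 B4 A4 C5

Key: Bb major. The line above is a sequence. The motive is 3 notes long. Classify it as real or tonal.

real

Each cell has the same semitone pattern (-2, 3) — intervals are preserved exactly.
And Ab4 lies outside Bb major, so the sequence is real rather than tonal.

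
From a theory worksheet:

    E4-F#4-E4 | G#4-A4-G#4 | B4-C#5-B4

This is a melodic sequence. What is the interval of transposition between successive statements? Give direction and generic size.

up a 3rd

The 3-note cells begin on E4, G#4, B4 — each up a 3rd from the last.
From E4 to G#4: up a 3rd.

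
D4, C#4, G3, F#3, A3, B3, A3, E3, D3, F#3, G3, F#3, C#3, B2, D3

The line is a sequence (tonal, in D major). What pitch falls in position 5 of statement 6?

E2

With 5-note cells, note 5 of each statement runs A3, F#3, D3.
Carrying that down a 3rd forward: B2 → G2 → E2.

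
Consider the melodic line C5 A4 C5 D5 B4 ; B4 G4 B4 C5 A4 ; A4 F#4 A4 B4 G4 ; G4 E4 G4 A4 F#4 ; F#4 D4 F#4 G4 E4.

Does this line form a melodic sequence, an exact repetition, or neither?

Each 5-note cell is the previous one transposed down a 2nd.

sequence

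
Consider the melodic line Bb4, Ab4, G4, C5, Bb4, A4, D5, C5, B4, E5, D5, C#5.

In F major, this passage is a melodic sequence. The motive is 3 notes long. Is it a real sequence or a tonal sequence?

real

Each cell has the same semitone pattern (-2, -1) — intervals are preserved exactly.
And Ab4 lies outside F major, so the sequence is real rather than tonal.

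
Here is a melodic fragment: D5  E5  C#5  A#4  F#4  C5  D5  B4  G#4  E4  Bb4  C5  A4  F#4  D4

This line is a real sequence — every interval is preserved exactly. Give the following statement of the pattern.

Ab4 Bb4 G4 E4 C4

Unit = 5 notes; the statements start on D5, C5, Bb4, moving down a 2nd each time.
From Ab4 the exact shape gives Ab4 Bb4 G4 E4 C4.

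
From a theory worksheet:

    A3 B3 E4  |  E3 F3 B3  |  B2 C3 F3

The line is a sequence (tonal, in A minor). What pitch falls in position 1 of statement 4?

Grouping in 3s, the 1st note of each cell is A3, E3, B2.
Each moves down a 4th; the next is F2.

F2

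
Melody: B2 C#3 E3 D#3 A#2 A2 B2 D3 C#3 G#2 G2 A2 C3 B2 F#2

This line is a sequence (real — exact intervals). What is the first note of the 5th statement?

The 5-note cells begin on B2, A2, G2 — each down a 2nd from the last.
Continuing: F2 → Eb2. Statement 5 starts on Eb2.

Eb2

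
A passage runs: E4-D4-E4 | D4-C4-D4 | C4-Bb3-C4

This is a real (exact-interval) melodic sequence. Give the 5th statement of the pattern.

Ab3 Gb3 Ab3

Unit = 3 notes; the statements start on E4, D4, C4, moving down a 2nd each time.
Carrying on: Bb3 → Ab3.
So cell 5 is Ab3 Gb3 Ab3.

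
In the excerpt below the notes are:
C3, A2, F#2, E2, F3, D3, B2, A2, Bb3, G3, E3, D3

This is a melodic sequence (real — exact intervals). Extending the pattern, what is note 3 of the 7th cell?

Grouping in 4s, the 3rd note of each cell is F#2, B2, E3.
Each moves up a 4th. Continuing: A3 → D4 → G4 → C5.

C5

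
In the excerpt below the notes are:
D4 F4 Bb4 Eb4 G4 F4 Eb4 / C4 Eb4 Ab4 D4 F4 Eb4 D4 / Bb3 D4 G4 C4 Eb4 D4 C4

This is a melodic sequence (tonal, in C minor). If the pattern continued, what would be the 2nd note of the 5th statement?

Bb3

Grouping in 7s, the 2nd note of each cell is F4, Eb4, D4.
Each moves down a 2nd. Continuing: C4 → Bb3.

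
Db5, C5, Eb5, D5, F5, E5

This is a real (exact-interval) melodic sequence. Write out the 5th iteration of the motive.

A5 G#5

The 2-note cells begin on Db5, Eb5, F5 — each up a 2nd from the last.
Carrying on: G5 → A5.
From A5 the exact shape gives A5 G#5.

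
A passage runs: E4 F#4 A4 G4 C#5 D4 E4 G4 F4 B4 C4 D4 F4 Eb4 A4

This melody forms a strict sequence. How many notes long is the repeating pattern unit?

Try groups of 5 (3 cells in 15 notes):
E4 F#4 A4 G4 C#5 | D4 E4 G4 F4 B4 | C4 D4 F4 Eb4 A4
That's a consistent down a 2nd shift per cell, and no other grouping gives one.

5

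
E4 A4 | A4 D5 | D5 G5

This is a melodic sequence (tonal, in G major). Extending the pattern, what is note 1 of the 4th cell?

G5

With 2-note cells, note 1 of each statement runs E4, A4, D5.
Each moves up a 4th; the next is G5.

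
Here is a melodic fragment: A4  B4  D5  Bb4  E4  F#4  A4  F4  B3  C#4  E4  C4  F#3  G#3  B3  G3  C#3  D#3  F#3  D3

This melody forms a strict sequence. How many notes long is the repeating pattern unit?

There are 20 notes; a 4-note unit gives 5 cells:
A4 B4 D5 Bb4 | E4 F#4 A4 F4 | B3 C#4 E4 C4 | F#3 G#3 B3 G3 | C#3 D#3 F#3 D3
Every group is a transposition down a 4th of the one before; no shorter unit works.

4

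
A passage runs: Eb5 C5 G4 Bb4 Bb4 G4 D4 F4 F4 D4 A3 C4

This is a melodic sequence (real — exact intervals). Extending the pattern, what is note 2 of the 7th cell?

F#2

Grouping in 4s, the 2nd note of each cell is C5, G4, D4.
Each moves down a 4th. Continuing: A3 → E3 → B2 → F#2.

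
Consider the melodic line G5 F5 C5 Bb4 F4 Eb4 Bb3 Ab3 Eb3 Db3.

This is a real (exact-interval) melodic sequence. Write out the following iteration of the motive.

Unit = 2 notes; the statements start on G5, C5, F4, Bb3, Eb3, moving down a 5th each time.
So cell 6 is Ab2 Gb2.

Ab2 Gb2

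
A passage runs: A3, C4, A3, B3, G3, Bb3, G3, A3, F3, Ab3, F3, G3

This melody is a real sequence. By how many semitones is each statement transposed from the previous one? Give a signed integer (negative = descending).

-2

With a 4-note motive the entries are A3, G3, F3, each down a 2nd from the previous.
A3 to G3 spans -2 semitones.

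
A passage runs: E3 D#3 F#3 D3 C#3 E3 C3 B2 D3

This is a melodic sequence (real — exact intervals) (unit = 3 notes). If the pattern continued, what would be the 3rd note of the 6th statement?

Ab2

The unit is 3 notes. Position-3 pitches of the 3 shown cells: F#3, E3, D3.
Each moves down a 2nd. Continuing: C3 → Bb2 → Ab2.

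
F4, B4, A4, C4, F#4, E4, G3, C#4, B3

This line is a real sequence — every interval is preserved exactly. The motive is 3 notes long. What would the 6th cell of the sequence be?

With a 3-note motive the entries are F4, C4, G3, each down a 4th from the previous.
Continuing the starts: D3 → A2 → E2.
From E2 the exact shape gives E2 A#2 G#2.

E2 A#2 G#2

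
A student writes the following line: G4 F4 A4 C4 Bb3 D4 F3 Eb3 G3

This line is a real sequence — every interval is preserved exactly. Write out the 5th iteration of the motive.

Eb2 Db2 F2

Taking 3-note groups, the heads are G4, C4, F3: the pattern moves down a 5th.
Continuing the starts: Bb2 → Eb2.
From Eb2 the exact shape gives Eb2 Db2 F2.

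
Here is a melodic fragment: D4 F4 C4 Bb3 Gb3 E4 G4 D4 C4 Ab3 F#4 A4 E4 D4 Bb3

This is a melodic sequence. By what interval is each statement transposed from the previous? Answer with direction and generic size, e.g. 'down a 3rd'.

up a 2nd

With a 5-note motive the entries are D4, E4, F#4, each up a 2nd from the previous.
D4 to E4 is up a 2nd.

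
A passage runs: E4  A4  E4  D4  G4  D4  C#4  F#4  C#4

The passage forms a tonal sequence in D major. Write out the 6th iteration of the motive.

Taking 3-note groups, the heads are E4, D4, C#4: the pattern moves down a 2nd.
Continuing the starts: B3 → A3 → G3.
Statement 6 starts on G3 and keeps the same diatonic contour: G3 C#4 G3.

G3 C#4 G3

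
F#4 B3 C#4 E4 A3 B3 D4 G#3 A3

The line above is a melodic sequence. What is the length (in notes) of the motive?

There are 9 notes; a 3-note unit gives 3 cells:
F#4 B3 C#4 | E4 A3 B3 | D4 G#3 A3
Each cell is the previous one down a 2nd — so the unit is 3 notes.

3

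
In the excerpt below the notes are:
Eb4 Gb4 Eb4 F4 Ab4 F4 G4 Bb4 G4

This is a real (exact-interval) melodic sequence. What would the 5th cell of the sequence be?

Taking 3-note groups, the heads are Eb4, F4, G4: the pattern moves up a 2nd.
Carrying on: A4 → B4.
From B4 the exact shape gives B4 D5 B4.

B4 D5 B4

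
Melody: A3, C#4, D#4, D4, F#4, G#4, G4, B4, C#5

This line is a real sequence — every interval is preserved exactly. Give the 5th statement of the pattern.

F5 A5 B5

The 3-note cells begin on A3, D4, G4 — each up a 4th from the last.
Carrying on: C5 → F5.
So cell 5 is F5 A5 B5.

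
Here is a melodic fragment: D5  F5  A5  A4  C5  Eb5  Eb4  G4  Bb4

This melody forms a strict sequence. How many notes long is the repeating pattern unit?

3

9 notes total. Splitting into 3 groups of 3:
D5 F5 A5 | A4 C5 Eb5 | Eb4 G4 Bb4
Each cell is the previous one down a 4th — so the unit is 3 notes.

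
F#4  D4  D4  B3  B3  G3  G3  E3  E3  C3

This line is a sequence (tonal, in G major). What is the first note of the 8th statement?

The 2-note cells begin on F#4, D4, B3, G3, E3 — each down a 3rd from the last.
Extending the heads down a 3rd: C3 → A2 → F#2.

F#2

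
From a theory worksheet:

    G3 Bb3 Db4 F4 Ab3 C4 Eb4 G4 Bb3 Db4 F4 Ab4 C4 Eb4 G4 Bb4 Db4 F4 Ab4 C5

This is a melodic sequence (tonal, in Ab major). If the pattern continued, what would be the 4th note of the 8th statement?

F5

With 4-note cells, note 4 of each statement runs F4, G4, Ab4, Bb4, C5.
Each moves up a 2nd. Continuing: Db5 → Eb5 → F5.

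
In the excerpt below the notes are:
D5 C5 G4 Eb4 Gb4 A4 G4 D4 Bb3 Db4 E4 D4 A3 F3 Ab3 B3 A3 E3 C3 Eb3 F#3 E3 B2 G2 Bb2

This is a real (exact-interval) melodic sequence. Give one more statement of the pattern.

C#3 B2 F#2 D2 F2

Unit = 5 notes; the statements start on D5, A4, E4, B3, F#3, moving down a 4th each time.
So cell 6 is C#3 B2 F#2 D2 F2.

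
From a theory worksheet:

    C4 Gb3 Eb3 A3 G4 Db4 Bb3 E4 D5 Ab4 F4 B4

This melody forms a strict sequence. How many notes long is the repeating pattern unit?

4

There are 12 notes; a 4-note unit gives 3 cells:
C4 Gb3 Eb3 A3 | G4 Db4 Bb3 E4 | D5 Ab4 F4 B4
Every group is a transposition up a 5th of the one before; no shorter unit works.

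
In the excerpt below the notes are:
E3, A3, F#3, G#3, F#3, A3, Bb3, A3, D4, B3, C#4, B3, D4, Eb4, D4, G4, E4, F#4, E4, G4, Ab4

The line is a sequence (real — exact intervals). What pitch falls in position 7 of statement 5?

With 7-note cells, note 7 of each statement runs Bb3, Eb4, Ab4.
Each moves up a 4th. Continuing: Db5 → Gb5.

Gb5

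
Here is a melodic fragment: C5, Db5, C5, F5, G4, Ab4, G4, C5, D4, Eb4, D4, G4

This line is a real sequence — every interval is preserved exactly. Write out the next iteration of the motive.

A3 Bb3 A3 D4

The 4-note cells begin on C5, G4, D4 — each down a 4th from the last.
From A3 the exact shape gives A3 Bb3 A3 D4.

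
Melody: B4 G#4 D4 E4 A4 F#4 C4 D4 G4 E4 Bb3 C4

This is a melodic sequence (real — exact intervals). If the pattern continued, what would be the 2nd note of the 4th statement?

With 4-note cells, note 2 of each statement runs G#4, F#4, E4.
One more down a 2nd gives D4.

D4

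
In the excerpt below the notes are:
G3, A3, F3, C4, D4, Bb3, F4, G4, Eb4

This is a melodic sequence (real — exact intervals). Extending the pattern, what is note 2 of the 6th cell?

Bb5

The unit is 3 notes. Position-2 pitches of the 3 shown cells: A3, D4, G4.
Extending up a 4th: C5 → F5 → Bb5.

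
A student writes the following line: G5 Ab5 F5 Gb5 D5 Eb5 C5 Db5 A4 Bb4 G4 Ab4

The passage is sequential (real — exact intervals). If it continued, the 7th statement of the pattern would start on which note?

With a 4-note motive the entries are G5, D5, A4, each down a 4th from the previous.
Continuing: E4 → B3 → F#3 → C#3. Statement 7 starts on C#3.

C#3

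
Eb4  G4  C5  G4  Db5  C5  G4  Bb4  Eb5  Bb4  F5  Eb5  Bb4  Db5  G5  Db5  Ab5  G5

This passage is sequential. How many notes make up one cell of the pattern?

6

Try groups of 6 (3 cells in 18 notes):
Eb4 G4 C5 G4 Db5 C5 | G4 Bb4 Eb5 Bb4 F5 Eb5 | Bb4 Db5 G5 Db5 Ab5 G5
That's a consistent up a 3rd shift per cell, and no other grouping gives one.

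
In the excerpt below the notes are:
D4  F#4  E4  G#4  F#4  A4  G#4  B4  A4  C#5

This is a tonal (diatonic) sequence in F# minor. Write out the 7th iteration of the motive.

Unit = 2 notes; the statements start on D4, E4, F#4, G#4, A4, moving up a 2nd each time.
Continuing the starts: B4 → C#5.
From C#5 the diatonic shape gives C#5 E5.

C#5 E5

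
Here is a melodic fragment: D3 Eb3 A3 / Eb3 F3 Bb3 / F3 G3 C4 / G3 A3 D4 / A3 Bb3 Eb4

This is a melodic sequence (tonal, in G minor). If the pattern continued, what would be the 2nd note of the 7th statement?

The unit is 3 notes. Position-2 pitches of the 5 shown cells: Eb3, F3, G3, A3, Bb3.
Carrying that up a 2nd forward: C4 → D4.

D4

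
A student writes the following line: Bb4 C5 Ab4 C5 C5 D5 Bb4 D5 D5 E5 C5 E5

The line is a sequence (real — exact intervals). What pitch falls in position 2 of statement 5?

G#5

Grouping in 4s, the 2nd note of each cell is C5, D5, E5.
Extending up a 2nd: F#5 → G#5.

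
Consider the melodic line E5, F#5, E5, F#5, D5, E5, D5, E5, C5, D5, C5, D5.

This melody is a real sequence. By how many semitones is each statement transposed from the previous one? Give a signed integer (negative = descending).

Unit = 4 notes; the statements start on E5, D5, C5, moving down a 2nd each time.
E5→D5 is 74 − 76 = -2 semitones.

-2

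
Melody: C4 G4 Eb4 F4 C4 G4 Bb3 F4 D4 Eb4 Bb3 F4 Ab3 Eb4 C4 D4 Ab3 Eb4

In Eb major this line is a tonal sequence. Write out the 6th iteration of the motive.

Unit = 6 notes; the statements start on C4, Bb3, Ab3, moving down a 2nd each time.
Continuing the starts: G3 → F3 → Eb3.
Statement 6 starts on Eb3 and keeps the same diatonic contour: Eb3 Bb3 G3 Ab3 Eb3 Bb3.

Eb3 Bb3 G3 Ab3 Eb3 Bb3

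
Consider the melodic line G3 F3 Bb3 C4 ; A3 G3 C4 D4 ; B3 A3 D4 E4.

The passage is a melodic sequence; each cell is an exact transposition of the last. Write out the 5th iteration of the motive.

D#4 C#4 F#4 G#4

Unit = 4 notes; the statements start on G3, A3, B3, moving up a 2nd each time.
Extending up a 2nd: C#4 → D#4.
Statement 5 starts on D#4 and keeps the same exact contour: D#4 C#4 F#4 G#4.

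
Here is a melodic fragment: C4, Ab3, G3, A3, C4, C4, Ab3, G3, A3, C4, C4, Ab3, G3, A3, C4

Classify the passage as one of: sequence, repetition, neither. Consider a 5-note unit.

Each 5-note cell is identical (C4 Ab3 G3 A3 C4), restated at the same pitch.

repetition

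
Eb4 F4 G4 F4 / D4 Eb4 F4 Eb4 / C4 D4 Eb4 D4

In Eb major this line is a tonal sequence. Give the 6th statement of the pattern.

The 4-note cells begin on Eb4, D4, C4 — each down a 2nd from the last.
Extending down a 2nd: Bb3 → Ab3 → G3.
From G3 the diatonic shape gives G3 Ab3 Bb3 Ab3.

G3 Ab3 Bb3 Ab3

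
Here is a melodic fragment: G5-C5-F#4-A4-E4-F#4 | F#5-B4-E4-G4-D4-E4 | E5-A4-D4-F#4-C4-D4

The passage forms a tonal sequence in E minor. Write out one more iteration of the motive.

D5 G4 C4 E4 B3 C4

With a 6-note motive the entries are G5, F#5, E5, each down a 2nd from the previous.
So cell 4 is D5 G4 C4 E4 B3 C4.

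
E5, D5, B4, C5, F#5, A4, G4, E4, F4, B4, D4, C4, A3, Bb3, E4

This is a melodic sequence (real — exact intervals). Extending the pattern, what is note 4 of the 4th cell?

Eb3

With 5-note cells, note 4 of each statement runs C5, F4, Bb3.
Each moves down a 5th; the next is Eb3.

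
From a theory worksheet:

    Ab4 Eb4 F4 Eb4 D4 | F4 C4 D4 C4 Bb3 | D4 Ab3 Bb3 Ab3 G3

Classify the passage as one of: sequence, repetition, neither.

sequence

Each 5-note cell is the previous one transposed down a 3rd.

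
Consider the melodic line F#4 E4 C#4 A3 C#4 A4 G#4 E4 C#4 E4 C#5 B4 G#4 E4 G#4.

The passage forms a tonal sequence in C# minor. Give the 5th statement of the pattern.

The 5-note cells begin on F#4, A4, C#5 — each up a 3rd from the last.
Carrying on: E5 → G#5.
Statement 5 starts on G#5 and keeps the same diatonic contour: G#5 F#5 D#5 B4 D#5.

G#5 F#5 D#5 B4 D#5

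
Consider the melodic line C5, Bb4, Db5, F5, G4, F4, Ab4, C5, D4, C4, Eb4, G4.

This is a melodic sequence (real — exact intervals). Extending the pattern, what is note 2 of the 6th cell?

The unit is 4 notes. Position-2 pitches of the 3 shown cells: Bb4, F4, C4.
Carrying that down a 4th forward: G3 → D3 → A2.

A2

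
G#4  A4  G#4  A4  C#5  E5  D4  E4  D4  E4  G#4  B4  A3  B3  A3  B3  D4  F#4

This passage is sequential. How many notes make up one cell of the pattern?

6

There are 18 notes; a 6-note unit gives 3 cells:
G#4 A4 G#4 A4 C#5 E5 | D4 E4 D4 E4 G#4 B4 | A3 B3 A3 B3 D4 F#4
Every group is a transposition down a 4th of the one before; no shorter unit works.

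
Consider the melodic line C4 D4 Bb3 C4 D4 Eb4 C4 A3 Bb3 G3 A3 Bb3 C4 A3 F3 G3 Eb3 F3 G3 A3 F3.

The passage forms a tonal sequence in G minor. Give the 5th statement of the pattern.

Bb2 C3 A2 Bb2 C3 D3 Bb2

Unit = 7 notes; the statements start on C4, A3, F3, moving down a 3rd each time.
Extending down a 3rd: D3 → Bb2.
From Bb2 the diatonic shape gives Bb2 C3 A2 Bb2 C3 D3 Bb2.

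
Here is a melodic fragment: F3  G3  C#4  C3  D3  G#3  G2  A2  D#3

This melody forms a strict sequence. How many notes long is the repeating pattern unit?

3

There are 9 notes; a 3-note unit gives 3 cells:
F3 G3 C#4 | C3 D3 G#3 | G2 A2 D#3
Each cell is the previous one down a 4th — so the unit is 3 notes.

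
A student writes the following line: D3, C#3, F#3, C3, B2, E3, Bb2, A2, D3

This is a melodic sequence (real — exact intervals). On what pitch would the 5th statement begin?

Taking 3-note groups, the heads are D3, C3, Bb2: the pattern moves down a 2nd.
Extending the heads down a 2nd: Ab2 → Gb2.

Gb2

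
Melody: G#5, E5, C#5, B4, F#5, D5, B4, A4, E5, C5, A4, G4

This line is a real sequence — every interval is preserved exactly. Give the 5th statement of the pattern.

Taking 4-note groups, the heads are G#5, F#5, E5: the pattern moves down a 2nd.
Continuing the starts: D5 → C5.
From C5 the exact shape gives C5 Ab4 F4 Eb4.

C5 Ab4 F4 Eb4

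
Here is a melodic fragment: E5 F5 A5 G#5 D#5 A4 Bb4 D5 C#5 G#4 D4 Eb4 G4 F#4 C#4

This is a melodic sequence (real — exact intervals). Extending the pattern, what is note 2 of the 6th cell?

The unit is 5 notes. Position-2 pitches of the 3 shown cells: F5, Bb4, Eb4.
Each moves down a 5th. Continuing: Ab3 → Db3 → Gb2.

Gb2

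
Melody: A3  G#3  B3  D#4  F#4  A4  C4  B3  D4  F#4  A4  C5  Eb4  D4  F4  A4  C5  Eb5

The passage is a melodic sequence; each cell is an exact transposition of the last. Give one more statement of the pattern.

Unit = 6 notes; the statements start on A3, C4, Eb4, moving up a 3rd each time.
Statement 4 starts on Gb4 and keeps the same exact contour: Gb4 F4 Ab4 C5 Eb5 Gb5.

Gb4 F4 Ab4 C5 Eb5 Gb5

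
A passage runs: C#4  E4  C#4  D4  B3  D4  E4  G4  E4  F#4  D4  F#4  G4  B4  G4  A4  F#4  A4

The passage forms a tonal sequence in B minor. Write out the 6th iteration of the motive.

With a 6-note motive the entries are C#4, E4, G4, each up a 3rd from the previous.
Continuing the starts: B4 → D5 → F#5.
So cell 6 is F#5 A5 F#5 G5 E5 G5.

F#5 A5 F#5 G5 E5 G5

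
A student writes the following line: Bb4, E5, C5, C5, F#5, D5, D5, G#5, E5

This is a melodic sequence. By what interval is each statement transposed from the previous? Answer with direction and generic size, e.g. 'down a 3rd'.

up a 2nd

The 3-note cells begin on Bb4, C5, D5 — each up a 2nd from the last.
Bb4 to C5 is up a 2nd.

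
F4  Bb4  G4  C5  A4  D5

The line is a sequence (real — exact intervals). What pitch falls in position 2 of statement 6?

G#5

With 2-note cells, note 2 of each statement runs Bb4, C5, D5.
Each moves up a 2nd. Continuing: E5 → F#5 → G#5.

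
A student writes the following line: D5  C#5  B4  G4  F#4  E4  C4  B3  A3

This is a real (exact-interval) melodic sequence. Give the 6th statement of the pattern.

The 3-note cells begin on D5, G4, C4 — each down a 5th from the last.
Continuing the starts: F3 → Bb2 → Eb2.
Statement 6 starts on Eb2 and keeps the same exact contour: Eb2 D2 C2.

Eb2 D2 C2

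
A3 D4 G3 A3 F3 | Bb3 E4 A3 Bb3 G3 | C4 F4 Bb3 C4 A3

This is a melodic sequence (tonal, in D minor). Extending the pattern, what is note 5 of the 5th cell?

C4

With 5-note cells, note 5 of each statement runs F3, G3, A3.
Carrying that up a 2nd forward: Bb3 → C4.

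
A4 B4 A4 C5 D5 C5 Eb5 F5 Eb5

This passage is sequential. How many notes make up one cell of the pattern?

9 notes total. Splitting into 3 groups of 3:
A4 B4 A4 | C5 D5 C5 | Eb5 F5 Eb5
Every group is a transposition up a 3rd of the one before; no shorter unit works.

3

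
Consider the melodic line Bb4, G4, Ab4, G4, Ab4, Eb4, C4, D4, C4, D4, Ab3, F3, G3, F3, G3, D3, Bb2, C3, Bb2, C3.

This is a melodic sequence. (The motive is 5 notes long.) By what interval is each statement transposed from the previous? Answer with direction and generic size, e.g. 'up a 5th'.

Taking 5-note groups, the heads are Bb4, Eb4, Ab3, D3: the pattern moves down a 5th.
Bb4 to Eb4 is down a 5th.

down a 5th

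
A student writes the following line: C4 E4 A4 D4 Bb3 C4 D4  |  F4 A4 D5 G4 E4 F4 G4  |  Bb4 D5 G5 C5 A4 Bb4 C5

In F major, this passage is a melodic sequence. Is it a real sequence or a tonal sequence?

Every note is diatonic to F major.
Cell 1 has -4 semitones from note 4 to 5, but cell 2 has -3 — the interval quality changes while the contour stays the same, which is the hallmark of a tonal sequence.

tonal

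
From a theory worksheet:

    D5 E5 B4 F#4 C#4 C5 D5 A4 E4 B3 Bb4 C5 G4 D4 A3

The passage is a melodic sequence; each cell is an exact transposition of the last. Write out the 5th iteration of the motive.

Taking 5-note groups, the heads are D5, C5, Bb4: the pattern moves down a 2nd.
Continuing the starts: Ab4 → Gb4.
From Gb4 the exact shape gives Gb4 Ab4 Eb4 Bb3 F3.

Gb4 Ab4 Eb4 Bb3 F3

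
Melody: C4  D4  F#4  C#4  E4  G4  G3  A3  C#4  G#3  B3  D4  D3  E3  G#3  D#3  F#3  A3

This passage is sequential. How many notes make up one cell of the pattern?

6

18 notes total. Splitting into 3 groups of 6:
C4 D4 F#4 C#4 E4 G4 | G3 A3 C#4 G#3 B3 D4 | D3 E3 G#3 D#3 F#3 A3
Each cell is the previous one down a 4th — so the unit is 6 notes.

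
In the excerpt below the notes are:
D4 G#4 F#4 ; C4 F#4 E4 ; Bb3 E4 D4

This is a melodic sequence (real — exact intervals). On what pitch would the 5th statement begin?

Gb3

Taking 3-note groups, the heads are D4, C4, Bb3: the pattern moves down a 2nd.
Extending the heads down a 2nd: Ab3 → Gb3.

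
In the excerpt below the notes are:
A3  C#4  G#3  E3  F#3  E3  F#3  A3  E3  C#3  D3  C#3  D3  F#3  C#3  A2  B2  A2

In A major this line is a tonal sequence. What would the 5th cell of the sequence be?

Unit = 6 notes; the statements start on A3, F#3, D3, moving down a 3rd each time.
Carrying on: B2 → G#2.
Statement 5 starts on G#2 and keeps the same diatonic contour: G#2 B2 F#2 D2 E2 D2.

G#2 B2 F#2 D2 E2 D2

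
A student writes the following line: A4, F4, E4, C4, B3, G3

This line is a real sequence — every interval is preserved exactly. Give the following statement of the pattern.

F#3 D3

The 2-note cells begin on A4, E4, B3 — each down a 4th from the last.
From F#3 the exact shape gives F#3 D3.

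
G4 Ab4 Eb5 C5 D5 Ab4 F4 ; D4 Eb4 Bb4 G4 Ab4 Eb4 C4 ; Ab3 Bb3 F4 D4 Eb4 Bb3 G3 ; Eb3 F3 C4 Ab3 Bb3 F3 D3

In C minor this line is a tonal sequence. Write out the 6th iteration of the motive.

With a 7-note motive the entries are G4, D4, Ab3, Eb3, each down a 4th from the previous.
Continuing the starts: Bb2 → F2.
From F2 the diatonic shape gives F2 G2 D3 Bb2 C3 G2 Eb2.

F2 G2 D3 Bb2 C3 G2 Eb2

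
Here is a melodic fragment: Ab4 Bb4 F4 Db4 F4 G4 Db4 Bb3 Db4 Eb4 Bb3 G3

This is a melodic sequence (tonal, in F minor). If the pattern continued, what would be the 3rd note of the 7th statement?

The unit is 4 notes. Position-3 pitches of the 3 shown cells: F4, Db4, Bb3.
Each moves down a 3rd. Continuing: G3 → Eb3 → C3 → Ab2.

Ab2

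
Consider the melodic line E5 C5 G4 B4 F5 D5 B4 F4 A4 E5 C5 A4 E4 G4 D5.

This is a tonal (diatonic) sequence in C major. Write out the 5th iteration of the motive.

With a 5-note motive the entries are E5, D5, C5, each down a 2nd from the previous.
Extending down a 2nd: B4 → A4.
So cell 5 is A4 F4 C4 E4 B4.

A4 F4 C4 E4 B4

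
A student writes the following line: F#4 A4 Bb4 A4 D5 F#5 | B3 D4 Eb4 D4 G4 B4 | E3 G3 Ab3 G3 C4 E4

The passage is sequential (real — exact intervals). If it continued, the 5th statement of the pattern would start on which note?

D2

Taking 6-note groups, the heads are F#4, B3, E3: the pattern moves down a 5th.
Extending the heads down a 5th: A2 → D2.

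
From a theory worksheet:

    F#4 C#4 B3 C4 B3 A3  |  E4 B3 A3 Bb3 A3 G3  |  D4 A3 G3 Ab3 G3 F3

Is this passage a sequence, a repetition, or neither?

sequence

Each 6-note cell is the previous one transposed down a 2nd.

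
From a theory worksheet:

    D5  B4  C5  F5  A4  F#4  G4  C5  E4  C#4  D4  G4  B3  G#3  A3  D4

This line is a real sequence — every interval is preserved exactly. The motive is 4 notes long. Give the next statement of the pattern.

F#3 D#3 E3 A3

Unit = 4 notes; the statements start on D5, A4, E4, B3, moving down a 4th each time.
So cell 5 is F#3 D#3 E3 A3.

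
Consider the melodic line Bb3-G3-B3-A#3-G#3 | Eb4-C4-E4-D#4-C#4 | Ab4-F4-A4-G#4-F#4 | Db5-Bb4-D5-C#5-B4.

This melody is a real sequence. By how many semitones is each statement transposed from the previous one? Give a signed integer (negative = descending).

Taking 5-note groups, the heads are Bb3, Eb4, Ab4, Db5: the pattern moves up a 4th.
Counting half-steps from Bb3 to Eb4: 5.

5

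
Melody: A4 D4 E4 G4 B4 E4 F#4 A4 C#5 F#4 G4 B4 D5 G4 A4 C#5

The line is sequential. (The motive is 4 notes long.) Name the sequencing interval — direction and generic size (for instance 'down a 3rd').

up a 2nd

Taking 4-note groups, the heads are A4, B4, C#5, D5: the pattern moves up a 2nd.
From A4 to B4: up a 2nd.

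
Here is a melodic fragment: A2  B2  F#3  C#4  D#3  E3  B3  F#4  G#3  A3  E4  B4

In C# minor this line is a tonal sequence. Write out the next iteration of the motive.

Unit = 4 notes; the statements start on A2, D#3, G#3, moving up a 4th each time.
From C#4 the diatonic shape gives C#4 D#4 A4 E5.

C#4 D#4 A4 E5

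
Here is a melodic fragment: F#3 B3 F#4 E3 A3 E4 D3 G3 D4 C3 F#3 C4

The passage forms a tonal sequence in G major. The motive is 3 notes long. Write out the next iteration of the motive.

B2 E3 B3

The 3-note cells begin on F#3, E3, D3, C3 — each down a 2nd from the last.
Statement 5 starts on B2 and keeps the same diatonic contour: B2 E3 B3.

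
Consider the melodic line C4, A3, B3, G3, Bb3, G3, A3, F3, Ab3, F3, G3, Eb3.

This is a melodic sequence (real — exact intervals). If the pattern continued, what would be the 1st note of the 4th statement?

The unit is 4 notes. Position-1 pitches of the 3 shown cells: C4, Bb3, Ab3.
Each moves down a 2nd; the next is Gb3.

Gb3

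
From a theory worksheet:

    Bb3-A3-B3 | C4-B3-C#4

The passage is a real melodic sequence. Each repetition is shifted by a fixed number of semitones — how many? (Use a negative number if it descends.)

The 3-note cells begin on Bb3, C4 — each up a 2nd from the last.
Counting half-steps from Bb3 to C4: 2.

2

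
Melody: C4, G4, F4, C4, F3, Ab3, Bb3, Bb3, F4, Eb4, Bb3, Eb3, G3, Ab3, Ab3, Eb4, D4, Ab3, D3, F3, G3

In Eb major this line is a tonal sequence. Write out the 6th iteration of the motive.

Eb3 Bb3 Ab3 Eb3 Ab2 C3 D3

Unit = 7 notes; the statements start on C4, Bb3, Ab3, moving down a 2nd each time.
Continuing the starts: G3 → F3 → Eb3.
From Eb3 the diatonic shape gives Eb3 Bb3 Ab3 Eb3 Ab2 C3 D3.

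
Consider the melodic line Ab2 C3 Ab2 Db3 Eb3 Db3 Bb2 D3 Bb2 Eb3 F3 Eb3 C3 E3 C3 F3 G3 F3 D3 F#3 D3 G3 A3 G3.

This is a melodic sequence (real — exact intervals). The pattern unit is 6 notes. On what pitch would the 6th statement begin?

F#3

The 6-note cells begin on Ab2, Bb2, C3, D3 — each up a 2nd from the last.
Extending the heads up a 2nd: E3 → F#3.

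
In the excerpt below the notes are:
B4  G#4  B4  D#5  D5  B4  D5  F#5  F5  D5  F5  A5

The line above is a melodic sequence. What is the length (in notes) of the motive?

4

Try groups of 4 (3 cells in 12 notes):
B4 G#4 B4 D#5 | D5 B4 D5 F#5 | F5 D5 F5 A5
That's a consistent up a 3rd shift per cell, and no other grouping gives one.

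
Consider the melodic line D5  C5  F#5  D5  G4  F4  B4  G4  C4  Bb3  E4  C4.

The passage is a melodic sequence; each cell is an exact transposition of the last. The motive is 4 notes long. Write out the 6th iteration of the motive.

Eb2 Db2 G2 Eb2

The 4-note cells begin on D5, G4, C4 — each down a 5th from the last.
Continuing the starts: F3 → Bb2 → Eb2.
From Eb2 the exact shape gives Eb2 Db2 G2 Eb2.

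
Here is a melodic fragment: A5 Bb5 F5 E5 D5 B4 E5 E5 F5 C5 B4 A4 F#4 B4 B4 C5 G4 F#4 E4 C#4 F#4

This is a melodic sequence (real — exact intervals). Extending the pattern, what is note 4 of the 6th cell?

D#3

Grouping in 7s, the 4th note of each cell is E5, B4, F#4.
Extending down a 4th: C#4 → G#3 → D#3.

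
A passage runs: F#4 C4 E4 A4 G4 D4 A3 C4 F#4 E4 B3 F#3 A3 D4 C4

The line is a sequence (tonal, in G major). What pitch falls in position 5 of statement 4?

Grouping in 5s, the 5th note of each cell is G4, E4, C4.
Each moves down a 3rd; the next is A3.

A3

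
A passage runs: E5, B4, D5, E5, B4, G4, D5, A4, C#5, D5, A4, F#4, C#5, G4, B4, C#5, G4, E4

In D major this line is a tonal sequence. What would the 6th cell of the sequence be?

G4 D4 F#4 G4 D4 B3

Taking 6-note groups, the heads are E5, D5, C#5: the pattern moves down a 2nd.
Continuing the starts: B4 → A4 → G4.
Statement 6 starts on G4 and keeps the same diatonic contour: G4 D4 F#4 G4 D4 B3.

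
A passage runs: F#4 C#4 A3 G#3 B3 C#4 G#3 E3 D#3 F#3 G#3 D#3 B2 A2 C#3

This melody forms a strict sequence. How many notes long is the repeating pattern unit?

Try groups of 5 (3 cells in 15 notes):
F#4 C#4 A3 G#3 B3 | C#4 G#3 E3 D#3 F#3 | G#3 D#3 B2 A2 C#3
Every group is a transposition down a 4th of the one before; no shorter unit works.

5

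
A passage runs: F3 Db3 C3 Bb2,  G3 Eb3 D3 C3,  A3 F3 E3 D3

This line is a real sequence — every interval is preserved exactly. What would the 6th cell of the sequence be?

The 4-note cells begin on F3, G3, A3 — each up a 2nd from the last.
Continuing the starts: B3 → C#4 → D#4.
So cell 6 is D#4 B3 A#3 G#3.

D#4 B3 A#3 G#3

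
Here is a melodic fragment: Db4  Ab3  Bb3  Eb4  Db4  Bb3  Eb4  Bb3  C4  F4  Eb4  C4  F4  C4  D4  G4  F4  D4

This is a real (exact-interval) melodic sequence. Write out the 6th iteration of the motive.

B4 F#4 G#4 C#5 B4 G#4

Taking 6-note groups, the heads are Db4, Eb4, F4: the pattern moves up a 2nd.
Carrying on: G4 → A4 → B4.
From B4 the exact shape gives B4 F#4 G#4 C#5 B4 G#4.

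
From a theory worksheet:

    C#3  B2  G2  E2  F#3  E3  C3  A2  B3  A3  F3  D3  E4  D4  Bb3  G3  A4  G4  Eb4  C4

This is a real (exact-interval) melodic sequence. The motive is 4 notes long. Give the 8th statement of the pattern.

With a 4-note motive the entries are C#3, F#3, B3, E4, A4, each up a 4th from the previous.
Extending up a 4th: D5 → G5 → C6.
So cell 8 is C6 Bb5 Gb5 Eb5.

C6 Bb5 Gb5 Eb5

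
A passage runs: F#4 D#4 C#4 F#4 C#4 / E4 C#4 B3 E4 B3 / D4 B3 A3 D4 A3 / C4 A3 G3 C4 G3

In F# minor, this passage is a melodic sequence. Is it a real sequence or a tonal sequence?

Each cell has the same semitone pattern (-3, -2, 5, -5) — intervals are preserved exactly.
And D#4 lies outside F# minor, so the sequence is real rather than tonal.

real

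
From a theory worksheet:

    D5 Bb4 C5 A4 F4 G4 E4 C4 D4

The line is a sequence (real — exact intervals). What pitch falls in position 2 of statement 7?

With 3-note cells, note 2 of each statement runs Bb4, F4, C4.
Each moves down a 4th. Continuing: G3 → D3 → A2 → E2.

E2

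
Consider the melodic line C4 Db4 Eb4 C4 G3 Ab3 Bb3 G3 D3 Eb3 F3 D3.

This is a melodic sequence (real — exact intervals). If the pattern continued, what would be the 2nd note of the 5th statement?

F2

The unit is 4 notes. Position-2 pitches of the 3 shown cells: Db4, Ab3, Eb3.
Extending down a 4th: Bb2 → F2.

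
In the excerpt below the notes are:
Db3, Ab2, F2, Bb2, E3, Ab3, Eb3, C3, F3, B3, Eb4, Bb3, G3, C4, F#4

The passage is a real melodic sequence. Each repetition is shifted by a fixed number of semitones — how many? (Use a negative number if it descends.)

7

Unit = 5 notes; the statements start on Db3, Ab3, Eb4, moving up a 5th each time.
Db3→Ab3 is 56 − 49 = 7 semitones.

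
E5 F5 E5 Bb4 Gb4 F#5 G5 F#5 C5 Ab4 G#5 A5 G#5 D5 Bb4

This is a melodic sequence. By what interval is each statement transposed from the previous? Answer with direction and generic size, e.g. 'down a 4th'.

up a 2nd

The 5-note cells begin on E5, F#5, G#5 — each up a 2nd from the last.
E5 to F#5 is up a 2nd.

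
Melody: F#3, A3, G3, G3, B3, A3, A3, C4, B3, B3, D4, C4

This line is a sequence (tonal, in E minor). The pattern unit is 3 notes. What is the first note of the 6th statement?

Unit = 3 notes; the statements start on F#3, G3, A3, B3, moving up a 2nd each time.
Extending the heads up a 2nd: C4 → D4.

D4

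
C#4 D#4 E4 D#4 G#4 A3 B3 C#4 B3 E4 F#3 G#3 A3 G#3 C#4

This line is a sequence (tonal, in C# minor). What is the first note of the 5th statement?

B2

With a 5-note motive the entries are C#4, A3, F#3, each down a 3rd from the previous.
Continuing: D#3 → B2. Statement 5 starts on B2.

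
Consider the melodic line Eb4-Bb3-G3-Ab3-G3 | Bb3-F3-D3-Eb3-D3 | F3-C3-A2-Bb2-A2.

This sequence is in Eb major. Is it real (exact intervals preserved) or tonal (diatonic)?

real

Each cell has the same semitone pattern (-5, -3, 1, -1) — intervals are preserved exactly.
And A2 lies outside Eb major, so the sequence is real rather than tonal.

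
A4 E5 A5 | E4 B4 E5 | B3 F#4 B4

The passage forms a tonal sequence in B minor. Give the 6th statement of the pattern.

Taking 3-note groups, the heads are A4, E4, B3: the pattern moves down a 4th.
Continuing the starts: F#3 → C#3 → G2.
From G2 the diatonic shape gives G2 D3 G3.

G2 D3 G3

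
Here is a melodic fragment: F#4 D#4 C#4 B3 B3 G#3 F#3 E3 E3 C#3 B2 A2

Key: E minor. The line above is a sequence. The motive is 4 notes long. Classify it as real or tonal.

Each cell has the same semitone pattern (-3, -2, -2) — intervals are preserved exactly.
And D#4 lies outside E minor, so the sequence is real rather than tonal.

real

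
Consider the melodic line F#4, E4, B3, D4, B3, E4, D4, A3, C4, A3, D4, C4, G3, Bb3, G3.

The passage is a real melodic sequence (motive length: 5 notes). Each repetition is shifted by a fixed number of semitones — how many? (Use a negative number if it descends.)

Taking 5-note groups, the heads are F#4, E4, D4: the pattern moves down a 2nd.
Counting half-steps from F#4 to E4: -2.

-2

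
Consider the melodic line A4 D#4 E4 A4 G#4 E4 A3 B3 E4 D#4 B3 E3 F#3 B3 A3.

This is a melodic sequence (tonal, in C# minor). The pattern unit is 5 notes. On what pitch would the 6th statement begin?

G#2

The 5-note cells begin on A4, E4, B3 — each down a 4th from the last.
Continuing: F#3 → C#3 → G#2. Statement 6 starts on G#2.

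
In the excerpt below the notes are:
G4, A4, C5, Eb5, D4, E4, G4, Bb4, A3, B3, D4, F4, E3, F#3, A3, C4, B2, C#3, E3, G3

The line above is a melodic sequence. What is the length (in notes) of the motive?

There are 20 notes; a 4-note unit gives 5 cells:
G4 A4 C5 Eb5 | D4 E4 G4 Bb4 | A3 B3 D4 F4 | E3 F#3 A3 C4 | B2 C#3 E3 G3
That's a consistent down a 4th shift per cell, and no other grouping gives one.

4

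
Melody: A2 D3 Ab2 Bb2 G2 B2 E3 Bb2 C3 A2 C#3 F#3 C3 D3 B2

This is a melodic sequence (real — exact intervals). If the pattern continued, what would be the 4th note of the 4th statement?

Grouping in 5s, the 4th note of each cell is Bb2, C3, D3.
Each moves up a 2nd; the next is E3.

E3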